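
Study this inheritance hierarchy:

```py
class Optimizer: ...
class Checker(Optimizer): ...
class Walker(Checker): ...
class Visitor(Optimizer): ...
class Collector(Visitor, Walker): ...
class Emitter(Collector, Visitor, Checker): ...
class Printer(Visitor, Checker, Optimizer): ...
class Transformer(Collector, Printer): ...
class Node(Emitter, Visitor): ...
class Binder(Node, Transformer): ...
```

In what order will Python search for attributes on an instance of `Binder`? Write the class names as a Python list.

[Binder, Node, Emitter, Transformer, Collector, Printer, Visitor, Walker, Checker, Optimizer, object]

L[Binder] = Binder + merge(L[Node], L[Transformer], [Node Transformer])
  take Node:  [Node Emitter Collector Visitor Walker Checker Optimizer object] + [Transformer Collector Printer Visitor Walker Checker Optimizer object] + [Node Transformer]
  take Emitter:  [Emitter Collector Visitor Walker Checker Optimizer object] + [Transformer Collector Printer Visitor Walker Checker Optimizer object] + [Transformer]
  take Transformer:  [Collector Visitor Walker Checker Optimizer object] + [Transformer Collector Printer Visitor Walker Checker Optimizer object] + [Transformer]
  take Collector:  [Collector Visitor Walker Checker Optimizer object] + [Collector Printer Visitor Walker Checker Optimizer object]
  take Printer:  [Visitor Walker Checker Optimizer object] + [Printer Visitor Walker Checker Optimizer object]
  take Visitor:  [Visitor Walker Checker Optimizer object] + [Visitor Walker Checker Optimizer object]
  take Walker:  [Walker Checker Optimizer object] + [Walker Checker Optimizer object]
  take Checker:  [Checker Optimizer object] + [Checker Optimizer object]
  take Optimizer:  [Optimizer object] + [Optimizer object]
  take object:  [object] + [object]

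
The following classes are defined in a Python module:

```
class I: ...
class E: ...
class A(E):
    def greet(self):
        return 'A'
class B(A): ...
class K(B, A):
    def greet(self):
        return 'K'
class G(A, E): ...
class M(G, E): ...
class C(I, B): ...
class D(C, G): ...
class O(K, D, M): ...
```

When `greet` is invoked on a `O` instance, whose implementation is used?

K

L[O] = O + merge(L[K], L[D], L[M], [K D M])
  take K:  [K B A E object] + [D C I B G A E object] + [M G A E object] + [K D M]
  take D:  [B A E object] + [D C I B G A E object] + [M G A E object] + [D M]
  take C:  [B A E object] + [C I B G A E object] + [M G A E object] + [M]
  take I:  [B A E object] + [I B G A E object] + [M G A E object] + [M]
  take B:  [B A E object] + [B G A E object] + [M G A E object] + [M]
  take M:  [A E object] + [G A E object] + [M G A E object] + [M]
  take G:  [A E object] + [G A E object] + [G A E object]
  take A:  [A E object] + [A E object] + [A E object]
  take E:  [E object] + [E object] + [E object]
  take object:  [object] + [object] + [object]
MRO: O K D C I B M G A E object
greet is defined in: A, K. First along the MRO is K.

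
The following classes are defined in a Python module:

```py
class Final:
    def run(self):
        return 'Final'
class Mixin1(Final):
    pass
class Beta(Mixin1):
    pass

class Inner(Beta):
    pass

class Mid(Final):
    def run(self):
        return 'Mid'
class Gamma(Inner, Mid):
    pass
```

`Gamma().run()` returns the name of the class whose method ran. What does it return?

L[Gamma] = Gamma + merge(L[Inner], L[Mid], [Inner Mid])
  take Inner:  [Inner Beta Mixin1 Final object] + [Mid Final object] + [Inner Mid]
  take Beta:  [Beta Mixin1 Final object] + [Mid Final object] + [Mid]
  take Mixin1:  [Mixin1 Final object] + [Mid Final object] + [Mid]
  take Mid:  [Final object] + [Mid Final object] + [Mid]
  take Final:  [Final object] + [Final object]
  take object:  [object] + [object]
MRO: Gamma Inner Beta Mixin1 Mid Final object
run is defined in: Final, Mid. First along the MRO is Mid.

Mid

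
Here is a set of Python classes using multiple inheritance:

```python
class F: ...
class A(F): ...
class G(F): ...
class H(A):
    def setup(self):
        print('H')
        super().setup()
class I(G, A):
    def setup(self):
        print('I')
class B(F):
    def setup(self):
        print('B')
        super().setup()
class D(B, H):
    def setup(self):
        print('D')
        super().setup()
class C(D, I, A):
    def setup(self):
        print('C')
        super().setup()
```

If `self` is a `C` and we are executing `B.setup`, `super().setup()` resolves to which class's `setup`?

L[C] = C + merge(L[D], L[I], L[A], [D I A])
  take D:  [D B H A F object] + [I G A F object] + [A F object] + [D I A]
  take B:  [B H A F object] + [I G A F object] + [A F object] + [I A]
  take H:  [H A F object] + [I G A F object] + [A F object] + [I A]
  take I:  [A F object] + [I G A F object] + [A F object] + [I A]
  take G:  [A F object] + [G A F object] + [A F object] + [A]
  take A:  [A F object] + [A F object] + [A F object] + [A]
  take F:  [F object] + [F object] + [F object]
  take object:  [object] + [object] + [object]
MRO: C D B H I G A F object
super() in B.setup on a C instance goes to the class after B in C's MRO: H.

H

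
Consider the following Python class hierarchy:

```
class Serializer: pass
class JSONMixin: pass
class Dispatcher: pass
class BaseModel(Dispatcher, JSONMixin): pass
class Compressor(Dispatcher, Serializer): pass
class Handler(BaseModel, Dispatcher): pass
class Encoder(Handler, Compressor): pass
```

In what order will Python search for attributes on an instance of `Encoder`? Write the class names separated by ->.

Encoder -> Handler -> BaseModel -> Compressor -> Dispatcher -> JSONMixin -> Serializer -> object

L[Encoder] = Encoder + merge(L[Handler], L[Compressor], [Handler Compressor])
  take Handler:  [Handler BaseModel Dispatcher JSONMixin object] + [Compressor Dispatcher Serializer object] + [Handler Compressor]
  take BaseModel:  [BaseModel Dispatcher JSONMixin object] + [Compressor Dispatcher Serializer object] + [Compressor]
  take Compressor:  [Dispatcher JSONMixin object] + [Compressor Dispatcher Serializer object] + [Compressor]
  take Dispatcher:  [Dispatcher JSONMixin object] + [Dispatcher Serializer object]
  take JSONMixin:  [JSONMixin object] + [Serializer object]
  take Serializer:  [object] + [Serializer object]
  take object:  [object] + [object]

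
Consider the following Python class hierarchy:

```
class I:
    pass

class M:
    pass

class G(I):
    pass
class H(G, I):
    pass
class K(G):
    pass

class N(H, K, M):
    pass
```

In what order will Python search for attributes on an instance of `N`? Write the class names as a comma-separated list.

N, H, K, G, I, M, object

L[N] = N + merge(L[H], L[K], L[M], [H K M])
  take H:  [H G I object] + [K G I object] + [M object] + [H K M]
  take K:  [G I object] + [K G I object] + [M object] + [K M]
  take G:  [G I object] + [G I object] + [M object] + [M]
  take I:  [I object] + [I object] + [M object] + [M]
  take M:  [object] + [object] + [M object] + [M]
  take object:  [object] + [object] + [object]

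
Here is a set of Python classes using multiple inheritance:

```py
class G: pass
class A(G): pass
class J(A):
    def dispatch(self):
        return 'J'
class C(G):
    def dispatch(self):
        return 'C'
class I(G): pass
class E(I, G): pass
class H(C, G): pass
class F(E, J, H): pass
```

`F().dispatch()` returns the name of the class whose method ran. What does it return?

L[F] = F + merge(L[E], L[J], L[H], [E J H])
  take E:  [E I G object] + [J A G object] + [H C G object] + [E J H]
  take I:  [I G object] + [J A G object] + [H C G object] + [J H]
  take J:  [G object] + [J A G object] + [H C G object] + [J H]
  take A:  [G object] + [A G object] + [H C G object] + [H]
  take H:  [G object] + [G object] + [H C G object] + [H]
  take C:  [G object] + [G object] + [C G object]
  take G:  [G object] + [G object] + [G object]
  take object:  [object] + [object] + [object]
MRO: F E I J A H C G object
dispatch is defined in: C, J. First along the MRO is J.

J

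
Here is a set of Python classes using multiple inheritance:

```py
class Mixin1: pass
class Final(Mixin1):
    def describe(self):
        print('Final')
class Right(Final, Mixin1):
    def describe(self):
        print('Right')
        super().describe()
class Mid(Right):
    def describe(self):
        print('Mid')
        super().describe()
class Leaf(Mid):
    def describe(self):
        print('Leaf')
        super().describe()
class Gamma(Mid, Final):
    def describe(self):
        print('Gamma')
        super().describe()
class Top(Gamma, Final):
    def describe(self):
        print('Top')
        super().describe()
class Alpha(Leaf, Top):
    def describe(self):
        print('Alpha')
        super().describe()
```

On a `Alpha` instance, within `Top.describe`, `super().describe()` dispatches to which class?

L[Alpha] = Alpha + merge(L[Leaf], L[Top], [Leaf Top])
  take Leaf:  [Leaf Mid Right Final Mixin1 object] + [Top Gamma Mid Right Final Mixin1 object] + [Leaf Top]
  take Top:  [Mid Right Final Mixin1 object] + [Top Gamma Mid Right Final Mixin1 object] + [Top]
  take Gamma:  [Mid Right Final Mixin1 object] + [Gamma Mid Right Final Mixin1 object]
  take Mid:  [Mid Right Final Mixin1 object] + [Mid Right Final Mixin1 object]
  take Right:  [Right Final Mixin1 object] + [Right Final Mixin1 object]
  take Final:  [Final Mixin1 object] + [Final Mixin1 object]
  take Mixin1:  [Mixin1 object] + [Mixin1 object]
  take object:  [object] + [object]
MRO: Alpha Leaf Top Gamma Mid Right Final Mixin1 object
super() in Top.describe on a Alpha instance goes to the class after Top in Alpha's MRO: Gamma.

Gamma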